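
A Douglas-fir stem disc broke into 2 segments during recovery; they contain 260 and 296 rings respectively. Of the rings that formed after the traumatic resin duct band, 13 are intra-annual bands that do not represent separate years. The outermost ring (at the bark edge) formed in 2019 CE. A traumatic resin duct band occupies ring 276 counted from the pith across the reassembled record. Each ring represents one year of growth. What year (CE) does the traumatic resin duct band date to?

Total rings = 260 + 296 = 556.
Between ring 276 and the bark edge there are 556 − 276 = 280 rings.
Removing the 13 false rings leaves 280 − 13 = 267 true rings beyond the traumatic resin duct band.
Counting back 267 years from 2019 CE places the traumatic resin duct band in 2019 − 267 = 1752 CE.

1752 CE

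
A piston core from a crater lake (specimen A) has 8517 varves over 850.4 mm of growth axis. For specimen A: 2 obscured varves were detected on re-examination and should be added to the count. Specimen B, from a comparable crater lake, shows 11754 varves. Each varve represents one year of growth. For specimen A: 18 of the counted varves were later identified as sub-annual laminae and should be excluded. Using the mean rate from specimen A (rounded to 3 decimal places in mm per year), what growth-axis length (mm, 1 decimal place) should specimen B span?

1175.4 mm

Specimen A: after corrections the count is 8517 − 18 + 2 = 8501 varves.
A: 850.4 mm over 8501 years gives 850.4 / 8501 ≈ 0.100 mm/yr.
Length of B = 0.100 × 11754 = 1175.4 mm.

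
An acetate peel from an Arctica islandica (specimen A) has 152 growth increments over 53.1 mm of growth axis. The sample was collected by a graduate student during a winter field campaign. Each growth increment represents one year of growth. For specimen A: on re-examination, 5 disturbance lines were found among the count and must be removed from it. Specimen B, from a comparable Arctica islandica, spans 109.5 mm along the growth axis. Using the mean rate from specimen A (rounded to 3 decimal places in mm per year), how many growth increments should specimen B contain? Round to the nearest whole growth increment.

303 growth increments

Specimen A: true growth increment count = 152 − 5 = 147.
A: 53.1 mm over 147 years gives 53.1 / 147 ≈ 0.361 mm/yr.
Specimen B: 109.5 mm / 0.361 mm per year = 303.32 years ≈ 303 growth increments.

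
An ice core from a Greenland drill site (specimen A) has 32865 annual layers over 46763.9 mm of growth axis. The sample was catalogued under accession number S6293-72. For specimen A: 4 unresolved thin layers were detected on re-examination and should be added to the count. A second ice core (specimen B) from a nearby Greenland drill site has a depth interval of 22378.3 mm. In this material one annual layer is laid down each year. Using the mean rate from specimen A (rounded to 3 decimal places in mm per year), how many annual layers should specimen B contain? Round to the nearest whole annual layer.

Specimen A: correcting the raw count gives 32865 + 4 = 32869 true annual layers.
A: 46763.9 mm over 32869 years gives 46763.9 / 32869 ≈ 1.423 mm/yr.
For B, 22378.3 / 1.423 = 15726.14 years ≈ 15726 annual layers.

15726 annual layers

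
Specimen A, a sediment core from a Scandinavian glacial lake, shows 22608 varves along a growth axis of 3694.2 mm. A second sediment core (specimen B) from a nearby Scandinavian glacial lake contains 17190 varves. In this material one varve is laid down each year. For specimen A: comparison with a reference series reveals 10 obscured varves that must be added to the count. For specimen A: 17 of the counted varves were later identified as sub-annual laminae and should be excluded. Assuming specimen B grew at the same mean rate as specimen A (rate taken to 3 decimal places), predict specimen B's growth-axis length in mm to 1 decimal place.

Specimen A: adjusted count: 22608 − 17 + 10 = 22601 varves.
A: 3694.2 mm over 22601 years gives 3694.2 / 22601 ≈ 0.163 mm per year.
For B, 0.163 mm/year × 17190 years = 2802.0 mm.

2802.0 mm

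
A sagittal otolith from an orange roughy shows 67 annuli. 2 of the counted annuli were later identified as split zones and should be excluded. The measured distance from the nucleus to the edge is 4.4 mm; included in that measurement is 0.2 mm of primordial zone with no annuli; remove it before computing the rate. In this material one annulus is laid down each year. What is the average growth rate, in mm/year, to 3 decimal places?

True annulus count = 67 − 2 = 65.
The growth record spans 4.4 − 0.2 = 4.2 mm.
4.2 mm over 65 years gives 4.2 / 65 ≈ 0.065 mm/year.

0.065 mm/year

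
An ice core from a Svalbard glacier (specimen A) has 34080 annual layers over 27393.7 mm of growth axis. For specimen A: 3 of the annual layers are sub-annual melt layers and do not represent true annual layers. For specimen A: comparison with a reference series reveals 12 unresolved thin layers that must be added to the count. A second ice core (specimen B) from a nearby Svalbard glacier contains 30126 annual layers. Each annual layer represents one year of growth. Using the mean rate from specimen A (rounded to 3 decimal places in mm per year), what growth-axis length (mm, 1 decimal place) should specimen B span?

24221.3 mm

Specimen A: after corrections the count is 34080 − 3 + 12 = 34089 annual layers.
A: Extension rate ≈ 27393.7 / 34089 = 0.804 mm per year.
Length of B = 0.804 × 30126 = 24221.3 mm.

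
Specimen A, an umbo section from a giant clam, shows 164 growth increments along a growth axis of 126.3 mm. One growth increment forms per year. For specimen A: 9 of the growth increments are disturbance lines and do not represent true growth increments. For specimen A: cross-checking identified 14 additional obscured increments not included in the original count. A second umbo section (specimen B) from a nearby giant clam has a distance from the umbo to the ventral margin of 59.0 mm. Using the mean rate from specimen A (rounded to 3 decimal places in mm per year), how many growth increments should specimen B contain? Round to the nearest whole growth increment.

79 growth increments

Specimen A: true growth increment count = 164 − 9 + 14 = 169.
A: 126.3 mm over 169 years gives 126.3 / 169 ≈ 0.747 mm/year.
For B, 59.0 / 0.747 = 78.98 years ≈ 79 growth increments.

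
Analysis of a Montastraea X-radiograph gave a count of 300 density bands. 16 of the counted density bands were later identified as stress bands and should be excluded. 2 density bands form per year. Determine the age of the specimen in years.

True density band count = 300 − 16 = 284.
With 2 density bands per year, 284 / 2 = 142 years.

142 yr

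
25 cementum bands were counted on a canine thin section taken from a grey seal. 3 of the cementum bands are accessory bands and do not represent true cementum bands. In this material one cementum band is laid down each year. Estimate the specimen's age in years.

22 years

True cementum band count = 25 − 3 = 22.
One cementum band per year makes the duration 22 years.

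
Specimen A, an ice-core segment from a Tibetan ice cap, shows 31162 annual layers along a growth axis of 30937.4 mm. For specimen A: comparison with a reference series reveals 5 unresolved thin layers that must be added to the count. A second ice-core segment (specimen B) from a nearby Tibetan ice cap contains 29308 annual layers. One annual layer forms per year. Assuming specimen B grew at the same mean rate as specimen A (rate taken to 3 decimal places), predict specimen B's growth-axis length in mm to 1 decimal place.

Specimen A: true annual layer count = 31162 + 5 = 31167.
A: Mean rate = 30937.4 mm / 31167 years ≈ 0.993 mm/year.
For B, 0.993 mm/year × 29308 years = 29102.8 mm.

29102.8 mm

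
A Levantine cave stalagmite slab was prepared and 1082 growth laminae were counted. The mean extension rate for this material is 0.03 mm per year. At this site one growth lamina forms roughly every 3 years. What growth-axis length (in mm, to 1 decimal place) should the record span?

97.4 mm

Multiplying by 3 years per growth lamina: 1082 × 3 = 3246 years.
Predicted length = 0.03 mm/year × 3246 years = 97.4 mm.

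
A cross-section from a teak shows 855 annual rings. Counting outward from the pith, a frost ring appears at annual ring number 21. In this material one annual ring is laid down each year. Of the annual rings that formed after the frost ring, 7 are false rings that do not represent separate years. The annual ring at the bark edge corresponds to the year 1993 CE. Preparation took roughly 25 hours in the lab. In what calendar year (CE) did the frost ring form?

855 − 21 = 834 annual rings lie beyond the frost ring toward the bark edge.
Excluding 7 false annual rings: 834 − 7 = 827.
The annual ring at the bark edge is 1993 CE, so the frost ring dates to 1993 − 827 = 1166 CE.

1166 CE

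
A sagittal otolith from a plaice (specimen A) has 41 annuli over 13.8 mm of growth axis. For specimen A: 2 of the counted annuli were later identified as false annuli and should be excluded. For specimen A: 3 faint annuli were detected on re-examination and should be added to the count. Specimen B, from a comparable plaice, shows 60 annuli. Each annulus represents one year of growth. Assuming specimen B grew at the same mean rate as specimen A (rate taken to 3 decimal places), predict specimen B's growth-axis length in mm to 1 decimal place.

Specimen A: after corrections the count is 41 − 2 + 3 = 42 annuli.
A: Mean rate = 13.8 mm / 42 years ≈ 0.329 mm/yr.
B's length ≈ 0.329 × 60 = 19.7 mm.

19.7 mm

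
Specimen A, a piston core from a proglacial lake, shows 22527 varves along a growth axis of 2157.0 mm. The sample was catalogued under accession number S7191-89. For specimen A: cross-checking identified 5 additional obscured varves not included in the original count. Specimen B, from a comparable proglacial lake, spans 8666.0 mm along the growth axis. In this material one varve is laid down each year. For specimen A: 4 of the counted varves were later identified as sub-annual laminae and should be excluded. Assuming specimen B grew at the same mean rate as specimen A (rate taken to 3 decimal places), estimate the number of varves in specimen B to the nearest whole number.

90271 varves

Specimen A: adjusted count: 22527 − 4 + 5 = 22528 varves.
A: Extension rate ≈ 2157.0 / 22528 = 0.096 mm/year.
Specimen B: 8666.0 mm / 0.096 mm per year = 90270.83 years ≈ 90271 varves.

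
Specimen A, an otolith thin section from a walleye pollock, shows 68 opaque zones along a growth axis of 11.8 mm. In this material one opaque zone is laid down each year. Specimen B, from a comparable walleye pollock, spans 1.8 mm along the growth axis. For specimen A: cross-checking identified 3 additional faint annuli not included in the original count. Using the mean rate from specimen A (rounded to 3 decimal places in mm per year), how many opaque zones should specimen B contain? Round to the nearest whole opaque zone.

Specimen A: after corrections the count is 68 + 3 = 71 opaque zones.
A: 11.8 mm over 71 years gives 11.8 / 71 ≈ 0.166 mm/yr.
For B, 1.8 / 0.166 = 10.84 years ≈ 11 opaque zones.

11 opaque zones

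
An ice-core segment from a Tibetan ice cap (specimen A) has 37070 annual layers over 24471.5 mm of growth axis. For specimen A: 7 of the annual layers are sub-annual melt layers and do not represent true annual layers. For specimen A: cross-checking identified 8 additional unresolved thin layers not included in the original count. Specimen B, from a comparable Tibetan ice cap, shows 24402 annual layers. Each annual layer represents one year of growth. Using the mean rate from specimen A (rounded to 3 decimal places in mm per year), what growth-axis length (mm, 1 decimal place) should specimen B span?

Specimen A: adjusted count: 37070 − 7 + 8 = 37071 annual layers.
A: Mean rate = 24471.5 mm / 37071 years ≈ 0.660 mm per year.
B's length ≈ 0.660 × 24402 = 16105.3 mm.

16105.3 mm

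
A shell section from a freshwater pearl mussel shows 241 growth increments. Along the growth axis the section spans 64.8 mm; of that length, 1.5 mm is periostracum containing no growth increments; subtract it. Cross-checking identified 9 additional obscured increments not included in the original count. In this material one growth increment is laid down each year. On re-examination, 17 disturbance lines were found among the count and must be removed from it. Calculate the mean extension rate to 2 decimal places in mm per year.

0.27 mm per year

Correcting the raw count gives 241 − 17 + 9 = 233 true growth increments.
Net length = 64.8 − 1.5 = 63.3 mm.
Extension rate ≈ 63.3 / 233 = 0.27 mm per year.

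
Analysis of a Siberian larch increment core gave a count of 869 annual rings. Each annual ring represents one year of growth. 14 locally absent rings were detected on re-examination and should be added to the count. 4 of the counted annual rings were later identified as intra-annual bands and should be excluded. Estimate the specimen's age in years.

879 yr

After corrections the count is 869 − 4 + 14 = 879 annual rings.
One annual ring per year makes the duration 879 years.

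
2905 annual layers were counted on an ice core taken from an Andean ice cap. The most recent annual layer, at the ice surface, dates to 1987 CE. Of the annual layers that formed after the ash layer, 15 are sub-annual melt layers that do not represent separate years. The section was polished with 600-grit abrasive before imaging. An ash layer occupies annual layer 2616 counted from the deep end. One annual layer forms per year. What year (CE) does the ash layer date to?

2905 − 2616 = 289 annual layers lie beyond the ash layer toward the ice surface.
289 − 15 false = 274 true annual layers after the ash layer.
1987 − 274 = 1713 CE.

1713 CE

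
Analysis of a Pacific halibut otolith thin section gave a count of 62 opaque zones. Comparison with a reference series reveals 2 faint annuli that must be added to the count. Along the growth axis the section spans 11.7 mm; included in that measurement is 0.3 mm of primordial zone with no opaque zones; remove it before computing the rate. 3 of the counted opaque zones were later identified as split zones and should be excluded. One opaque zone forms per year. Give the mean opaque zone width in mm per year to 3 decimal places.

Adjusted count: 62 − 3 + 2 = 61 opaque zones.
Net length = 11.7 − 0.3 = 11.4 mm.
Mean rate = 11.4 mm / 61 years ≈ 0.187 mm per year.

0.187 mm per year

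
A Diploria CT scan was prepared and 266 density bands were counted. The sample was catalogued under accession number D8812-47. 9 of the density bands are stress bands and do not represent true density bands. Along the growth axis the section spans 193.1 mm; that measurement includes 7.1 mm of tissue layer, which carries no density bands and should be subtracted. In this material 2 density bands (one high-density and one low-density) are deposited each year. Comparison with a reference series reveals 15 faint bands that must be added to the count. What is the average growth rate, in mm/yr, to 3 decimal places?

1.368 mm/yr

True density band count = 266 − 9 + 15 = 272.
Dividing by 2 density bands per year: 272 / 2 = 136 years.
Removing the 7.1 mm offcut leaves 193.1 − 7.1 = 186.0 mm.
Extension rate ≈ 186.0 / 136 = 1.368 mm/yr.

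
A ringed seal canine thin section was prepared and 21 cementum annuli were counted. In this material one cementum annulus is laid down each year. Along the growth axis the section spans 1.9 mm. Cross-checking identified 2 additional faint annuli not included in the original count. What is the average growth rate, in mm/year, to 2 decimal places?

Correcting the raw count gives 21 + 2 = 23 true cementum annuli.
Extension rate ≈ 1.9 / 23 = 0.08 mm/year.

0.08 mm/year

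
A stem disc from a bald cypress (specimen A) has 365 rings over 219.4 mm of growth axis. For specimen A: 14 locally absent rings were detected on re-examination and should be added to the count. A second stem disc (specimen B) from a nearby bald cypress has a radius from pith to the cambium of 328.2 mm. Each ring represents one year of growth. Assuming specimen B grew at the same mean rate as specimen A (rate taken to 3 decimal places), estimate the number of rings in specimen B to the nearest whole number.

Specimen A: true ring count = 365 + 14 = 379.
A: Extension rate ≈ 219.4 / 379 = 0.579 mm per year.
B spans 328.2 / 0.579 = 566.84 years ≈ 567 rings.

567 rings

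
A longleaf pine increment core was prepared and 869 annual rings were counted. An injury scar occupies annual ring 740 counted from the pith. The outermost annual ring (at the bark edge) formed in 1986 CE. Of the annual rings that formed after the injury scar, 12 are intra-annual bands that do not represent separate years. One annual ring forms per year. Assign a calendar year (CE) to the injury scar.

1869 CE

The injury scar sits at annual ring 740 from the pith, so 869 − 740 = 129 annual rings formed after it.
Excluding 12 false annual rings: 129 − 12 = 117.
1986 − 117 = 1869 CE.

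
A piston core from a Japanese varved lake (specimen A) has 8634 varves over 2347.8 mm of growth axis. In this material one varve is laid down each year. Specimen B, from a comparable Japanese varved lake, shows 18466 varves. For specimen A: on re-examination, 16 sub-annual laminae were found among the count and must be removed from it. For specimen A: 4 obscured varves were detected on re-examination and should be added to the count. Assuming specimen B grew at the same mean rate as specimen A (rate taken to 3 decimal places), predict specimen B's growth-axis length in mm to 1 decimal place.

Specimen A: correcting the raw count gives 8634 − 16 + 4 = 8622 true varves.
A: 2347.8 mm over 8622 years gives 2347.8 / 8622 ≈ 0.272 mm/yr.
Length of B = 0.272 × 18466 = 5022.8 mm.

5022.8 mm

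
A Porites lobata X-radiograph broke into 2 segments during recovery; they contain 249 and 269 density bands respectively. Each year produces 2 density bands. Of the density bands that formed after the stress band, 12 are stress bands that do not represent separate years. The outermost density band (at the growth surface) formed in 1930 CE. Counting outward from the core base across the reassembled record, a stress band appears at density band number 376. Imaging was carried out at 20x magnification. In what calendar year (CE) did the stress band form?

1865 CE

Total density bands = 249 + 269 = 518.
Between density band 376 and the growth surface there are 518 − 376 = 142 density bands.
Excluding 12 false density bands: 142 − 12 = 130.
Dividing by 2 density bands per year: 130 / 2 = 65 years.
Counting back 65 years from 1930 CE places the stress band in 1930 − 65 = 1865 CE.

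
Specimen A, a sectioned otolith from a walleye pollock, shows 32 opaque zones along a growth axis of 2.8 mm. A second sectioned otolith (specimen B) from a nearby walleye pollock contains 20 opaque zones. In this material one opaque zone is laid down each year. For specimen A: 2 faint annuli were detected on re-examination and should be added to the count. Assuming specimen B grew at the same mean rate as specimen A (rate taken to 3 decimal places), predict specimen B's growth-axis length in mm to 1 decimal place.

1.6 mm

Specimen A: correcting the raw count gives 32 + 2 = 34 true opaque zones.
A: Mean rate = 2.8 mm / 34 years ≈ 0.082 mm/yr.
For B, 0.082 mm/year × 20 years = 1.6 mm.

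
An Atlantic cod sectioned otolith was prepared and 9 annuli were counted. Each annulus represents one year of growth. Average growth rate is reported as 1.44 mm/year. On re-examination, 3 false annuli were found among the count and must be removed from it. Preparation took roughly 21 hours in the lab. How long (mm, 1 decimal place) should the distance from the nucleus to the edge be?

Adjusted count: 9 − 3 = 6 annuli.
Length ≈ 1.44 × 6 = 8.6 mm.

8.6 mm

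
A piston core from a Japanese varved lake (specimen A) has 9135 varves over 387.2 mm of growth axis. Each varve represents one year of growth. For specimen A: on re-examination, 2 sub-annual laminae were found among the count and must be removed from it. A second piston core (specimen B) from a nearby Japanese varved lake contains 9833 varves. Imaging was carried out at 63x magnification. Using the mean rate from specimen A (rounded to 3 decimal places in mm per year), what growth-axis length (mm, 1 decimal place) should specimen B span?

413.0 mm

Specimen A: after corrections the count is 9135 − 2 = 9133 varves.
A: Mean rate = 387.2 mm / 9133 years ≈ 0.042 mm/yr.
Length of B = 0.042 × 9833 = 413.0 mm.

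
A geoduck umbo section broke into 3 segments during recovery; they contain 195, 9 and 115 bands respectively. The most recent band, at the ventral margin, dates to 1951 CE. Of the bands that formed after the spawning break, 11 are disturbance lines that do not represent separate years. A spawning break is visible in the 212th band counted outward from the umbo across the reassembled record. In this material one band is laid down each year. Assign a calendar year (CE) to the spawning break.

1855 CE

Total bands = 195 + 9 + 115 = 319.
The spawning break sits at band 212 from the umbo, so 319 − 212 = 107 bands formed after it.
Excluding 11 false bands: 107 − 11 = 96.
1951 − 96 = 1855 CE.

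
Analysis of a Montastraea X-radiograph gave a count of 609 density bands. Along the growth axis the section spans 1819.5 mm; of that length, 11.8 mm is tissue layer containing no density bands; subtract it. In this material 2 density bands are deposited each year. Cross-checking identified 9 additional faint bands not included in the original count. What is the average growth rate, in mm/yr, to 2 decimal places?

5.85 mm/yr

After corrections the count is 609 + 9 = 618 density bands.
Dividing by 2 density bands per year: 618 / 2 = 309 years.
The growth record spans 1819.5 − 11.8 = 1807.7 mm.
1807.7 mm over 309 years gives 1807.7 / 309 ≈ 5.85 mm/yr.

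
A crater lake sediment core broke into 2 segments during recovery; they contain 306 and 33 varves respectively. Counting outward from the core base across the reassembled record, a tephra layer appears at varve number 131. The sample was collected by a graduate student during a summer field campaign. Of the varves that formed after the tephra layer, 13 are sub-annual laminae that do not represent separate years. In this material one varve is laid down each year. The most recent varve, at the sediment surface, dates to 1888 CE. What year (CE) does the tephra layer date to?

Total varves = 306 + 33 = 339.
The tephra layer sits at varve 131 from the core base, so 339 − 131 = 208 varves formed after it.
208 − 13 false = 195 true varves after the tephra layer.
The varve at the sediment surface is 1888 CE, so the tephra layer dates to 1888 − 195 = 1693 CE.

1693 CE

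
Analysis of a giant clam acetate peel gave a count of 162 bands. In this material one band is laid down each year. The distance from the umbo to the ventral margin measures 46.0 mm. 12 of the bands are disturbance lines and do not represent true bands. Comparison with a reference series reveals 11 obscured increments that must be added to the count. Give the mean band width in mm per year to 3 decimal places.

True band count = 162 − 12 + 11 = 161.
Extension rate ≈ 46.0 / 161 = 0.286 mm per year.

0.286 mm per year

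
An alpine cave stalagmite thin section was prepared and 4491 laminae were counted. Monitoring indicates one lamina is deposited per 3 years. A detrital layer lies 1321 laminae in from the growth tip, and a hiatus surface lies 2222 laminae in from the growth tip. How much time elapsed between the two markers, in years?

2703 years

Separation: 2222 − 1321 = 901 laminae.
At 3 years per lamina, 901 × 3 = 2703 years.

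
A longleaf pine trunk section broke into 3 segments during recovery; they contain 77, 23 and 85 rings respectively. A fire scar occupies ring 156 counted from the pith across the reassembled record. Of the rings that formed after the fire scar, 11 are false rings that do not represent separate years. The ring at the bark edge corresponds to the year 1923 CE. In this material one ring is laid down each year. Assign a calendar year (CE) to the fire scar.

Total rings = 77 + 23 + 85 = 185.
The fire scar sits at ring 156 from the pith, so 185 − 156 = 29 rings formed after it.
29 − 11 false = 18 true rings after the fire scar.
1923 − 18 = 1905 CE.

1905 CE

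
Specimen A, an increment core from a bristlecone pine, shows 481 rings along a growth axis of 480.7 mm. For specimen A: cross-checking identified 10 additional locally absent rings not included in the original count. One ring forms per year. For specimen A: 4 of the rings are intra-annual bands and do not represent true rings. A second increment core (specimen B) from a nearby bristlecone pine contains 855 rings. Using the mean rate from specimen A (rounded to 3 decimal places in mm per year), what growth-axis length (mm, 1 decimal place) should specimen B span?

843.9 mm

Specimen A: adjusted count: 481 − 4 + 10 = 487 rings.
A: Extension rate ≈ 480.7 / 487 = 0.987 mm per year.
B's length ≈ 0.987 × 855 = 843.9 mm.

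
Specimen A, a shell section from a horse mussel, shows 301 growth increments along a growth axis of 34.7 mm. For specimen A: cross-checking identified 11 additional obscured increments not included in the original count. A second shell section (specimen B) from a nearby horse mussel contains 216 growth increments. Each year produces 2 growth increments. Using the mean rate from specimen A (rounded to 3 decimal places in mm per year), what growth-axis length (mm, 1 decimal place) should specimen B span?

Specimen A: true growth increment count = 301 + 11 = 312.
Specimen A: dividing by 2 growth increments per year: 312 / 2 = 156 years.
A: 34.7 mm over 156 years gives 34.7 / 156 ≈ 0.222 mm per year.
Specimen B: 216 growth increments at 2 per year is 216 / 2 = 108 years. For B, 0.222 mm/year × 108 years = 24.0 mm.

24.0 mm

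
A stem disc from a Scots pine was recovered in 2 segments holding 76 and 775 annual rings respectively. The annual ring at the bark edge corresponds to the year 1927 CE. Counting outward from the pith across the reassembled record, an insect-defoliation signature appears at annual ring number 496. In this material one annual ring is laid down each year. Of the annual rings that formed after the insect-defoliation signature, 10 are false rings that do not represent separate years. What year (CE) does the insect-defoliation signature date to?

Total annual rings = 76 + 775 = 851.
The insect-defoliation signature sits at annual ring 496 from the pith, so 851 − 496 = 355 annual rings formed after it.
Removing the 10 false annual rings leaves 355 − 10 = 345 true annual rings beyond the insect-defoliation signature.
Counting back 345 years from 1927 CE places the insect-defoliation signature in 1927 − 345 = 1582 CE.

1582 CE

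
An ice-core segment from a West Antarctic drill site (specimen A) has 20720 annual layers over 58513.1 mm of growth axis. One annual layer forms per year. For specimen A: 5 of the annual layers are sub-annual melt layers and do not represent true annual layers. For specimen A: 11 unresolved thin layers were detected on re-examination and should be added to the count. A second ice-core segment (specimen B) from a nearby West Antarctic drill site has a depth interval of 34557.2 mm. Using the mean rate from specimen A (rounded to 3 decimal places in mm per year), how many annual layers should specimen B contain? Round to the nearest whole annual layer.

Specimen A: correcting the raw count gives 20720 − 5 + 11 = 20726 true annual layers.
A: Mean rate = 58513.1 mm / 20726 years ≈ 2.823 mm per year.
B spans 34557.2 / 2.823 = 12241.30 years ≈ 12241 annual layers.

12241 annual layers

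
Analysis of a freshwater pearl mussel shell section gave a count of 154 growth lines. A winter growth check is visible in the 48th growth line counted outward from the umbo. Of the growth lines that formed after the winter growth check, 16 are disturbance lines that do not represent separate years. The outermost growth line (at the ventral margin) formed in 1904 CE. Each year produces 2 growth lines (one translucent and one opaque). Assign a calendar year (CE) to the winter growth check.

1859 CE

The winter growth check sits at growth line 48 from the umbo, so 154 − 48 = 106 growth lines formed after it.
Excluding 16 false growth lines: 106 − 16 = 90.
Dividing by 2 growth lines per year: 90 / 2 = 45 years.
1904 − 45 = 1859 CE.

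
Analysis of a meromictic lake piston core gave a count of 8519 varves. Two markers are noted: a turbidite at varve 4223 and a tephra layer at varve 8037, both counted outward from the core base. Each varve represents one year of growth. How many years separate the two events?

The two markers are separated by 8037 − 4223 = 3814 varves.
One varve per year makes the interval 3814 years.

3814 yr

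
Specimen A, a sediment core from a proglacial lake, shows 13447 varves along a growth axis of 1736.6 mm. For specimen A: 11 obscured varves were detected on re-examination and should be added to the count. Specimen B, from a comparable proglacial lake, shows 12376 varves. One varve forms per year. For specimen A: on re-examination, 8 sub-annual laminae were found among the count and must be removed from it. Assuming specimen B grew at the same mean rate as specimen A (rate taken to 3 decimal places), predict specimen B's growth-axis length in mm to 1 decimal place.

1596.5 mm

Specimen A: adjusted count: 13447 − 8 + 11 = 13450 varves.
A: Extension rate ≈ 1736.6 / 13450 = 0.129 mm per year.
B's length ≈ 0.129 × 12376 = 1596.5 mm.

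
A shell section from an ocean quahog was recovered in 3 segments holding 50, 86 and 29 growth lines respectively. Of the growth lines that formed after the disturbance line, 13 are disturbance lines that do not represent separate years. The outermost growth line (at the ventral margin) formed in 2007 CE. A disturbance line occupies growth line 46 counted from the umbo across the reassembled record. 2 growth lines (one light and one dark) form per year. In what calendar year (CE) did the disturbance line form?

1954 CE

Total growth lines = 50 + 86 + 29 = 165.
165 − 46 = 119 growth lines lie beyond the disturbance line toward the ventral margin.
119 − 13 false = 106 true growth lines after the disturbance line.
106 growth lines at 2 per year is 106 / 2 = 53 years.
2007 − 53 = 1954 CE.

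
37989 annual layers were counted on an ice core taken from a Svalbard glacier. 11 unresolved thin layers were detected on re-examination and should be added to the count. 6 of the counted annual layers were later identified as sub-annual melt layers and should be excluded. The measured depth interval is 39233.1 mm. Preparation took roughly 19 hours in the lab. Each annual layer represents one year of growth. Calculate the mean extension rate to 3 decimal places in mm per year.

Adjusted count: 37989 − 6 + 11 = 37994 annual layers.
39233.1 mm over 37994 years gives 39233.1 / 37994 ≈ 1.033 mm per year.

1.033 mm per year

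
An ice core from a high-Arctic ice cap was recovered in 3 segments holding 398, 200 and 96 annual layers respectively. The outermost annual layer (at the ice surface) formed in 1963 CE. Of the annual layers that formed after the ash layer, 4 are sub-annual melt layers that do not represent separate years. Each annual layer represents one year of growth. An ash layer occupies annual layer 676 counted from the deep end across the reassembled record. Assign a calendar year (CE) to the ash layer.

1949 CE

Total annual layers = 398 + 200 + 96 = 694.
Between annual layer 676 and the ice surface there are 694 − 676 = 18 annual layers.
Removing the 4 false annual layers leaves 18 − 4 = 14 true annual layers beyond the ash layer.
1963 − 14 = 1949 CE.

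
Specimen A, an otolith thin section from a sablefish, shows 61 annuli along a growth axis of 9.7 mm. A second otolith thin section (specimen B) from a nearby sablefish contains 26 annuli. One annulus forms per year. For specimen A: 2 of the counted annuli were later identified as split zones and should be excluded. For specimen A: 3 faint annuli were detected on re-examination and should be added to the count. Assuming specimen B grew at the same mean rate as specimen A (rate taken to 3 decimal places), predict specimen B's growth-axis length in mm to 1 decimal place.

4.1 mm

Specimen A: correcting the raw count gives 61 − 2 + 3 = 62 true annuli.
A: 9.7 mm over 62 years gives 9.7 / 62 ≈ 0.156 mm/yr.
For B, 0.156 mm/year × 26 years = 4.1 mm.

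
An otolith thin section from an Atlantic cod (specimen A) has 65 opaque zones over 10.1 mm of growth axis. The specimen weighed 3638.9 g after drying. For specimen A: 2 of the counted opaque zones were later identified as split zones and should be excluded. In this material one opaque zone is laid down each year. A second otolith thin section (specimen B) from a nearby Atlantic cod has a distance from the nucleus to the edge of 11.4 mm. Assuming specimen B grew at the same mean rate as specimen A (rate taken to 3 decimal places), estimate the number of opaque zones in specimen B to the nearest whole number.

Specimen A: true opaque zone count = 65 − 2 = 63.
A: 10.1 mm over 63 years gives 10.1 / 63 ≈ 0.160 mm per year.
Specimen B: 11.4 mm / 0.160 mm per year = 71.25 years ≈ 71 opaque zones.

71 opaque zones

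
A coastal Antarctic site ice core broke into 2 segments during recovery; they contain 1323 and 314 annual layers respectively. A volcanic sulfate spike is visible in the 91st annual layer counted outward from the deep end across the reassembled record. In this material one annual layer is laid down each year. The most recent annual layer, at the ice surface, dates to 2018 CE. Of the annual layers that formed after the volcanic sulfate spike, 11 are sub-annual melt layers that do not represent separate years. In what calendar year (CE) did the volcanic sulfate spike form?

Total annual layers = 1323 + 314 = 1637.
1637 − 91 = 1546 annual layers lie beyond the volcanic sulfate spike toward the ice surface.
Removing the 11 false annual layers leaves 1546 − 11 = 1535 true annual layers beyond the volcanic sulfate spike.
Counting back 1535 years from 2018 CE places the volcanic sulfate spike in 2018 − 1535 = 483 CE.

483 CE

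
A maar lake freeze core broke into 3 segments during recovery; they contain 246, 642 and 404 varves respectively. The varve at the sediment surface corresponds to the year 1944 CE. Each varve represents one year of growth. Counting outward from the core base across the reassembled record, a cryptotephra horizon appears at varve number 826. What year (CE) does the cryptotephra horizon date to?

1478 CE

Total varves = 246 + 642 + 404 = 1292.
The cryptotephra horizon sits at varve 826 from the core base, so 1292 − 826 = 466 varves formed after it.
Counting back 466 years from 1944 CE places the cryptotephra horizon in 1944 − 466 = 1478 CE.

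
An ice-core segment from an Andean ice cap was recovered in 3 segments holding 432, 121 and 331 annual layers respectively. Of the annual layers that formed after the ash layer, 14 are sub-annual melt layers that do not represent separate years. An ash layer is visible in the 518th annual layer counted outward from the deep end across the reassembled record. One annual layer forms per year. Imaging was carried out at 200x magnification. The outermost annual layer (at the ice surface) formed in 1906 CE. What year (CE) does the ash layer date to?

Total annual layers = 432 + 121 + 331 = 884.
Between annual layer 518 and the ice surface there are 884 − 518 = 366 annual layers.
Excluding 14 false annual layers: 366 − 14 = 352.
Counting back 352 years from 1906 CE places the ash layer in 1906 − 352 = 1554 CE.

1554 CE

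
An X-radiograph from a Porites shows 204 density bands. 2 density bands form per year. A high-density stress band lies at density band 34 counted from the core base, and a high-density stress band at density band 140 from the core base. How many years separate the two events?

53 yr

Separation: 140 − 34 = 106 density bands.
With 2 density bands per year, 106 / 2 = 53 years.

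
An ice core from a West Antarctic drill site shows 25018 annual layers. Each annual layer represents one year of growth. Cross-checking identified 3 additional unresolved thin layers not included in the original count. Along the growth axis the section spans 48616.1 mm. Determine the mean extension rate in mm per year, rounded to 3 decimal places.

1.943 mm per year

Adjusted count: 25018 + 3 = 25021 annual layers.
48616.1 mm over 25021 years gives 48616.1 / 25021 ≈ 1.943 mm per year.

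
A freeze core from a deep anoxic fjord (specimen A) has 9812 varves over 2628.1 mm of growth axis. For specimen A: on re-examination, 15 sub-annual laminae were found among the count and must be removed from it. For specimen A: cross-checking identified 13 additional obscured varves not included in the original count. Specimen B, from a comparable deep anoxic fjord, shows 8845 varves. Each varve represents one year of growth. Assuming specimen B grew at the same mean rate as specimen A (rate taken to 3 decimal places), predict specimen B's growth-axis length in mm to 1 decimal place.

2370.5 mm

Specimen A: correcting the raw count gives 9812 − 15 + 13 = 9810 true varves.
A: Extension rate ≈ 2628.1 / 9810 = 0.268 mm/year.
Length of B = 0.268 × 8845 = 2370.5 mm.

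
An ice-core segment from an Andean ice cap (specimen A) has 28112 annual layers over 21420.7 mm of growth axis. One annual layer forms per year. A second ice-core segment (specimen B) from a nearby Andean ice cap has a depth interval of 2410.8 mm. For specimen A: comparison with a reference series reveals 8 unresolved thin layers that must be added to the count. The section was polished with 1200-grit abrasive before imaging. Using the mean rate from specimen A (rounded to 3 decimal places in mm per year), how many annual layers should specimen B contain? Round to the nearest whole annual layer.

Specimen A: adjusted count: 28112 + 8 = 28120 annual layers.
A: 21420.7 mm over 28120 years gives 21420.7 / 28120 ≈ 0.762 mm per year.
For B, 2410.8 / 0.762 = 3163.78 years ≈ 3164 annual layers.

3164 annual layers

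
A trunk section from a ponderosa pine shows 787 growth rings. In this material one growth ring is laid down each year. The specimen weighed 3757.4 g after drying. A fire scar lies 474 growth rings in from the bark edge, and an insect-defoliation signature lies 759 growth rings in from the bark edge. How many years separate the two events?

285 yr

The two markers are separated by 759 − 474 = 285 growth rings.
One growth ring per year makes the interval 285 years.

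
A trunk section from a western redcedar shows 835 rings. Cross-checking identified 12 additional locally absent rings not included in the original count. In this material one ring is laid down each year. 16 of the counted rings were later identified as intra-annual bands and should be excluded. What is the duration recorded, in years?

Adjusted count: 835 − 16 + 12 = 831 rings.
With a one-to-one ring periodicity this is 831 years.

831 yr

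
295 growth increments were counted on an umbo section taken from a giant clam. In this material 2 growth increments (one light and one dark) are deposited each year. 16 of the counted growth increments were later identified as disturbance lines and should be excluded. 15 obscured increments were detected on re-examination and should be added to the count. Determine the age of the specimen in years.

True growth increment count = 295 − 16 + 15 = 294.
Dividing by 2 growth increments per year: 294 / 2 = 147 years.

147 years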